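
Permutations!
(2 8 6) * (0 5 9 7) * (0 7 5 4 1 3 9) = (0 4 1 3 9 5)(2 8 6) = [4, 3, 8, 9, 1, 0, 2, 7, 6, 5]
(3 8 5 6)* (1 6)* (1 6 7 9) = [0, 7, 2, 8, 4, 6, 3, 9, 5, 1] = (1 7 9)(3 8 5 6)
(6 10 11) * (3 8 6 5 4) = [0, 1, 2, 8, 3, 4, 10, 7, 6, 9, 11, 5] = (3 8 6 10 11 5 4)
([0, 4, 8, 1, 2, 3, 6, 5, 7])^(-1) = [0, 3, 4, 5, 1, 7, 6, 8, 2]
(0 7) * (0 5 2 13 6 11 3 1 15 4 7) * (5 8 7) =(1 15 4 5 2 13 6 11 3)(7 8) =[0, 15, 13, 1, 5, 2, 11, 8, 7, 9, 10, 3, 12, 6, 14, 4]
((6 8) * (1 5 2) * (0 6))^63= (8)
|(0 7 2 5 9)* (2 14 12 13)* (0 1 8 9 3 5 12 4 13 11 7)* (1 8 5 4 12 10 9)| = 36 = |(1 5 3 4 13 2 10 9 8)(7 14 12 11)|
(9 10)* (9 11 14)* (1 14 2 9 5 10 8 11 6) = [0, 14, 9, 3, 4, 10, 1, 7, 11, 8, 6, 2, 12, 13, 5] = (1 14 5 10 6)(2 9 8 11)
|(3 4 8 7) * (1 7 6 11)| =|(1 7 3 4 8 6 11)| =7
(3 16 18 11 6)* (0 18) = (0 18 11 6 3 16) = [18, 1, 2, 16, 4, 5, 3, 7, 8, 9, 10, 6, 12, 13, 14, 15, 0, 17, 11]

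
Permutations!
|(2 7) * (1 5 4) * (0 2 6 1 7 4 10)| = 8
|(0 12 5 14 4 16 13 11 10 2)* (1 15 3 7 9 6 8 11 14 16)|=|(0 12 5 16 13 14 4 1 15 3 7 9 6 8 11 10 2)|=17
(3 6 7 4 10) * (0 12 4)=[12, 1, 2, 6, 10, 5, 7, 0, 8, 9, 3, 11, 4]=(0 12 4 10 3 6 7)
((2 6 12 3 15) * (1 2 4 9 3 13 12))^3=(3 9 4 15)(12 13)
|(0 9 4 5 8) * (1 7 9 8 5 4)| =|(0 8)(1 7 9)| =6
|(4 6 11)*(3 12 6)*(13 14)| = |(3 12 6 11 4)(13 14)| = 10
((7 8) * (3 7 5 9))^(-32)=(3 5 7 9 8)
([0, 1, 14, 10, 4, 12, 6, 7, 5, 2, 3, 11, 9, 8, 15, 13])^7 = [0, 1, 9, 10, 4, 8, 6, 7, 13, 12, 3, 11, 5, 15, 2, 14]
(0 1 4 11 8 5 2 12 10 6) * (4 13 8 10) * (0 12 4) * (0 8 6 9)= (0 1 13 6 12 8 5 2 4 11 10 9)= [1, 13, 4, 3, 11, 2, 12, 7, 5, 0, 9, 10, 8, 6]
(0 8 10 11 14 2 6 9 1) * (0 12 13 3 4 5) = [8, 12, 6, 4, 5, 0, 9, 7, 10, 1, 11, 14, 13, 3, 2] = (0 8 10 11 14 2 6 9 1 12 13 3 4 5)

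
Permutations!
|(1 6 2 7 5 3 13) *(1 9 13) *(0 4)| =6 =|(0 4)(1 6 2 7 5 3)(9 13)|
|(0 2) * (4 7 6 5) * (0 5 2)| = 5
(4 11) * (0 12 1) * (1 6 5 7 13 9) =(0 12 6 5 7 13 9 1)(4 11) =[12, 0, 2, 3, 11, 7, 5, 13, 8, 1, 10, 4, 6, 9]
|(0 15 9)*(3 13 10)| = 3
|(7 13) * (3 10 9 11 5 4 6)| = |(3 10 9 11 5 4 6)(7 13)| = 14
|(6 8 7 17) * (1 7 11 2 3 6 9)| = |(1 7 17 9)(2 3 6 8 11)| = 20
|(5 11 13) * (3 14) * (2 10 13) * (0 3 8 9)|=5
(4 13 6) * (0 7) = (0 7)(4 13 6) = [7, 1, 2, 3, 13, 5, 4, 0, 8, 9, 10, 11, 12, 6]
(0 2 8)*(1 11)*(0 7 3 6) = (0 2 8 7 3 6)(1 11) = [2, 11, 8, 6, 4, 5, 0, 3, 7, 9, 10, 1]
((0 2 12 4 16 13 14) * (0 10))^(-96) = (16)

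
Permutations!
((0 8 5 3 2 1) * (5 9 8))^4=(9)(0 1 2 3 5)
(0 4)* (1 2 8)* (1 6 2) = (0 4)(2 8 6) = [4, 1, 8, 3, 0, 5, 2, 7, 6]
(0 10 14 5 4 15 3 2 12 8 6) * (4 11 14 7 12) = (0 10 7 12 8 6)(2 4 15 3)(5 11 14) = [10, 1, 4, 2, 15, 11, 0, 12, 6, 9, 7, 14, 8, 13, 5, 3]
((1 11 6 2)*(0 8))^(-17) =((0 8)(1 11 6 2))^(-17) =(0 8)(1 2 6 11)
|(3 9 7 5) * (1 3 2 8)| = 7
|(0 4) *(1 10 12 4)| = 5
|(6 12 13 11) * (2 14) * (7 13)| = 10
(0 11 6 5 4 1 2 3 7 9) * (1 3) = (0 11 6 5 4 3 7 9)(1 2) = [11, 2, 1, 7, 3, 4, 5, 9, 8, 0, 10, 6]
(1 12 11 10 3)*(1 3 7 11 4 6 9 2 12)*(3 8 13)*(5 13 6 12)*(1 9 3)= (1 9 2 5 13)(3 8 6)(4 12)(7 11 10)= [0, 9, 5, 8, 12, 13, 3, 11, 6, 2, 7, 10, 4, 1]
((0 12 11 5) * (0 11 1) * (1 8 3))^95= (12)(5 11)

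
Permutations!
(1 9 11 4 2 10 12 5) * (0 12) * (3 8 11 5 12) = (12)(0 3 8 11 4 2 10)(1 9 5) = [3, 9, 10, 8, 2, 1, 6, 7, 11, 5, 0, 4, 12]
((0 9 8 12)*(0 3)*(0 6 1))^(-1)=(0 1 6 3 12 8 9)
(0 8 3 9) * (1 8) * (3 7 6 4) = (0 1 8 7 6 4 3 9) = [1, 8, 2, 9, 3, 5, 4, 6, 7, 0]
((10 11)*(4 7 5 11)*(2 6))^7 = ((2 6)(4 7 5 11 10))^7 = (2 6)(4 5 10 7 11)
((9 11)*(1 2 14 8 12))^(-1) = ((1 2 14 8 12)(9 11))^(-1) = (1 12 8 14 2)(9 11)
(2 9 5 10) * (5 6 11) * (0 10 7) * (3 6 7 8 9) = (0 10 2 3 6 11 5 8 9 7) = [10, 1, 3, 6, 4, 8, 11, 0, 9, 7, 2, 5]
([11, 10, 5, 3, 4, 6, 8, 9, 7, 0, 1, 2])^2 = (0 2 6 7)(5 8 9 11)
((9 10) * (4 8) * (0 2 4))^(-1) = (0 8 4 2)(9 10)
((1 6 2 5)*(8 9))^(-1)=((1 6 2 5)(8 9))^(-1)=(1 5 2 6)(8 9)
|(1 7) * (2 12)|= 2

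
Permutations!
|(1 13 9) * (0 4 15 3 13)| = 7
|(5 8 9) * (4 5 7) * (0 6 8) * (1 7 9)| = |(9)(0 6 8 1 7 4 5)| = 7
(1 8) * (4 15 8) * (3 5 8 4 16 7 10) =(1 16 7 10 3 5 8)(4 15) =[0, 16, 2, 5, 15, 8, 6, 10, 1, 9, 3, 11, 12, 13, 14, 4, 7]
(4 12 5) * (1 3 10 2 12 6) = (1 3 10 2 12 5 4 6) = [0, 3, 12, 10, 6, 4, 1, 7, 8, 9, 2, 11, 5]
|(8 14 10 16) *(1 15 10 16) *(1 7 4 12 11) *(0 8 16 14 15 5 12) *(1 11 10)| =9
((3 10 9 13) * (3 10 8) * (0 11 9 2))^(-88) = (0 9 10)(2 11 13)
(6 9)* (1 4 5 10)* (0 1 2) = (0 1 4 5 10 2)(6 9) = [1, 4, 0, 3, 5, 10, 9, 7, 8, 6, 2]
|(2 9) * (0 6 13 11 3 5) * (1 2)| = 6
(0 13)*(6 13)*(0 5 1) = (0 6 13 5 1) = [6, 0, 2, 3, 4, 1, 13, 7, 8, 9, 10, 11, 12, 5]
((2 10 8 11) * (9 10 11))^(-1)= ((2 11)(8 9 10))^(-1)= (2 11)(8 10 9)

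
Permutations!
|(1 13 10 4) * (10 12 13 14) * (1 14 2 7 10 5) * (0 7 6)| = |(0 7 10 4 14 5 1 2 6)(12 13)| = 18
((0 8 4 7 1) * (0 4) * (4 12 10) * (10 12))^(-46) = ((12)(0 8)(1 10 4 7))^(-46) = (12)(1 4)(7 10)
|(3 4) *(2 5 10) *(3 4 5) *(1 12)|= 4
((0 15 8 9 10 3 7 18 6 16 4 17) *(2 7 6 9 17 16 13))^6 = ((0 15 8 17)(2 7 18 9 10 3 6 13)(4 16))^6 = (0 8)(2 6 10 18)(3 9 7 13)(15 17)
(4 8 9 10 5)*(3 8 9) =(3 8)(4 9 10 5) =[0, 1, 2, 8, 9, 4, 6, 7, 3, 10, 5]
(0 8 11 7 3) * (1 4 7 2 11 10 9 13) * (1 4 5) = (0 8 10 9 13 4 7 3)(1 5)(2 11) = [8, 5, 11, 0, 7, 1, 6, 3, 10, 13, 9, 2, 12, 4]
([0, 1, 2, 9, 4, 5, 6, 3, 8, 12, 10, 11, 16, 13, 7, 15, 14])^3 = [0, 1, 2, 16, 4, 5, 6, 12, 8, 14, 10, 11, 7, 13, 9, 15, 3]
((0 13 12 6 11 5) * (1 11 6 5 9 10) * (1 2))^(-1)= (0 5 12 13)(1 2 10 9 11)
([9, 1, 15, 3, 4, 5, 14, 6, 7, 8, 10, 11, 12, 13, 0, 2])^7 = (0 9 8 7 6 14)(2 15)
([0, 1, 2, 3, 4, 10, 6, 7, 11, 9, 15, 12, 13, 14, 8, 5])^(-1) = [0, 1, 2, 3, 4, 15, 6, 7, 14, 9, 5, 8, 11, 12, 13, 10]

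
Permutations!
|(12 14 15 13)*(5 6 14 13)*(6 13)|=6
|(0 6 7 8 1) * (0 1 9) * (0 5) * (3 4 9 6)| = 15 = |(0 3 4 9 5)(6 7 8)|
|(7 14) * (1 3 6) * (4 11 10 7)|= 15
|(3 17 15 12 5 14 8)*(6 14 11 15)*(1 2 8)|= 28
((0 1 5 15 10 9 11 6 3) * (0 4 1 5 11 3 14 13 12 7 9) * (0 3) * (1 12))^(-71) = (0 5 15 10 3 4 12 7 9)(1 13 14 6 11)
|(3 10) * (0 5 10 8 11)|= 6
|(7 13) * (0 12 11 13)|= |(0 12 11 13 7)|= 5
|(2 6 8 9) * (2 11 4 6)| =5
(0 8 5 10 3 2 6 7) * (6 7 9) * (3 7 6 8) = (0 3 2 6 9 8 5 10 7) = [3, 1, 6, 2, 4, 10, 9, 0, 5, 8, 7]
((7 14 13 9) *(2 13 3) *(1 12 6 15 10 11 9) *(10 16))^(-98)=(1 11 13 10 2 16 3 15 14 6 7 12 9)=((1 12 6 15 16 10 11 9 7 14 3 2 13))^(-98)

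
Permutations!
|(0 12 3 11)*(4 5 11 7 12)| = |(0 4 5 11)(3 7 12)| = 12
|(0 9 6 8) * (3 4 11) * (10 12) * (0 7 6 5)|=6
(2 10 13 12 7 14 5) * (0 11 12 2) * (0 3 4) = (0 11 12 7 14 5 3 4)(2 10 13) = [11, 1, 10, 4, 0, 3, 6, 14, 8, 9, 13, 12, 7, 2, 5]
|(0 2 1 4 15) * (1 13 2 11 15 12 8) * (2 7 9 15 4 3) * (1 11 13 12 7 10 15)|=|(0 13 10 15)(1 3 2 12 8 11 4 7 9)|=36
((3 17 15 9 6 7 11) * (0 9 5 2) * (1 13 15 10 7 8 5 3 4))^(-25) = ((0 9 6 8 5 2)(1 13 15 3 17 10 7 11 4))^(-25) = (0 2 5 8 6 9)(1 15 17 7 4 13 3 10 11)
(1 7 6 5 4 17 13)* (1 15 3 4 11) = (1 7 6 5 11)(3 4 17 13 15) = [0, 7, 2, 4, 17, 11, 5, 6, 8, 9, 10, 1, 12, 15, 14, 3, 16, 13]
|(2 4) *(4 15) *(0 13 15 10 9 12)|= 8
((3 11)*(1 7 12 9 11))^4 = (1 11 12)(3 9 7)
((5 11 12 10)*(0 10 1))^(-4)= ((0 10 5 11 12 1))^(-4)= (0 5 12)(1 10 11)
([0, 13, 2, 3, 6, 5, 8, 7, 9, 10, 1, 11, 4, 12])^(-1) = (1 10 9 8 6 4 12 13)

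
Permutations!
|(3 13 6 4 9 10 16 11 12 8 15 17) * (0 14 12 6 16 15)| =|(0 14 12 8)(3 13 16 11 6 4 9 10 15 17)| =20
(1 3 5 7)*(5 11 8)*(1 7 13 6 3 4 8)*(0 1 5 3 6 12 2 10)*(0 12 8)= (0 1 4)(2 10 12)(3 11 5 13 8)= [1, 4, 10, 11, 0, 13, 6, 7, 3, 9, 12, 5, 2, 8]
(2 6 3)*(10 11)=(2 6 3)(10 11)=[0, 1, 6, 2, 4, 5, 3, 7, 8, 9, 11, 10]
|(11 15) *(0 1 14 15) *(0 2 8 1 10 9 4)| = |(0 10 9 4)(1 14 15 11 2 8)| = 12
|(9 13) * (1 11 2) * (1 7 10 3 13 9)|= |(1 11 2 7 10 3 13)|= 7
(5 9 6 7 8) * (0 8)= (0 8 5 9 6 7)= [8, 1, 2, 3, 4, 9, 7, 0, 5, 6]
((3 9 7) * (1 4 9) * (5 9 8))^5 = (1 7 5 4 3 9 8)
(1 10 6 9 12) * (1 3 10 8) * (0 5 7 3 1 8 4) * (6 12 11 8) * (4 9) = [5, 9, 2, 10, 0, 7, 4, 3, 6, 11, 12, 8, 1] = (0 5 7 3 10 12 1 9 11 8 6 4)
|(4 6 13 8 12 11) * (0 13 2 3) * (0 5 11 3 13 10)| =18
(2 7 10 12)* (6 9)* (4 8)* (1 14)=(1 14)(2 7 10 12)(4 8)(6 9)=[0, 14, 7, 3, 8, 5, 9, 10, 4, 6, 12, 11, 2, 13, 1]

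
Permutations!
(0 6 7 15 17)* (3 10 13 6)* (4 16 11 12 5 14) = (0 3 10 13 6 7 15 17)(4 16 11 12 5 14) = [3, 1, 2, 10, 16, 14, 7, 15, 8, 9, 13, 12, 5, 6, 4, 17, 11, 0]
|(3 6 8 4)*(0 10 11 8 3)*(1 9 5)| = 30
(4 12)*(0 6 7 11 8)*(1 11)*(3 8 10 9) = (0 6 7 1 11 10 9 3 8)(4 12) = [6, 11, 2, 8, 12, 5, 7, 1, 0, 3, 9, 10, 4]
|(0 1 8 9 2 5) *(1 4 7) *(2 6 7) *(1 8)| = 4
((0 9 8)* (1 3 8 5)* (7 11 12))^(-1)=((0 9 5 1 3 8)(7 11 12))^(-1)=(0 8 3 1 5 9)(7 12 11)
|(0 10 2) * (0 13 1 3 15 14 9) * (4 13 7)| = |(0 10 2 7 4 13 1 3 15 14 9)| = 11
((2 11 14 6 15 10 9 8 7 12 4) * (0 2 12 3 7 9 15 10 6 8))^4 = (0 8 11)(2 9 14)(6 10 15)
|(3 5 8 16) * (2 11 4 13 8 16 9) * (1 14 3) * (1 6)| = |(1 14 3 5 16 6)(2 11 4 13 8 9)| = 6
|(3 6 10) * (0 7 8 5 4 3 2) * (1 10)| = |(0 7 8 5 4 3 6 1 10 2)| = 10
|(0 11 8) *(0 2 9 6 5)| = |(0 11 8 2 9 6 5)| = 7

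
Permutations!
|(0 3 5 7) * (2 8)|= 4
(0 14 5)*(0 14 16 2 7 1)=(0 16 2 7 1)(5 14)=[16, 0, 7, 3, 4, 14, 6, 1, 8, 9, 10, 11, 12, 13, 5, 15, 2]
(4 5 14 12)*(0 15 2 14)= (0 15 2 14 12 4 5)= [15, 1, 14, 3, 5, 0, 6, 7, 8, 9, 10, 11, 4, 13, 12, 2]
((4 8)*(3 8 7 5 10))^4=(3 5 4)(7 8 10)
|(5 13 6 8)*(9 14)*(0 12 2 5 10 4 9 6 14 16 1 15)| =|(0 12 2 5 13 14 6 8 10 4 9 16 1 15)| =14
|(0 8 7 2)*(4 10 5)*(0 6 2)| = 6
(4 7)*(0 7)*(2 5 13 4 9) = (0 7 9 2 5 13 4) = [7, 1, 5, 3, 0, 13, 6, 9, 8, 2, 10, 11, 12, 4]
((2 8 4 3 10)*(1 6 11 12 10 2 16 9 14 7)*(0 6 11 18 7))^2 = ((0 6 18 7 1 11 12 10 16 9 14)(2 8 4 3))^2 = (0 18 1 12 16 14 6 7 11 10 9)(2 4)(3 8)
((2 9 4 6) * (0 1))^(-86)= (2 4)(6 9)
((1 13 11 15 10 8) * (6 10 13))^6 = (15)(1 10)(6 8)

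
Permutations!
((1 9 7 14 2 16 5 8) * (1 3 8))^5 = (1 16 14 9 5 2 7)(3 8)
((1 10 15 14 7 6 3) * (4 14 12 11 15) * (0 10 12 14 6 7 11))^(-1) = ((0 10 4 6 3 1 12)(11 15 14))^(-1) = (0 12 1 3 6 4 10)(11 14 15)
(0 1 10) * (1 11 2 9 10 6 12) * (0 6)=(0 11 2 9 10 6 12 1)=[11, 0, 9, 3, 4, 5, 12, 7, 8, 10, 6, 2, 1]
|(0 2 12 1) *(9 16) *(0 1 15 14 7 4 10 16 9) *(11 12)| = |(0 2 11 12 15 14 7 4 10 16)| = 10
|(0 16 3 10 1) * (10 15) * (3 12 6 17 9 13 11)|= 12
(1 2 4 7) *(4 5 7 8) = (1 2 5 7)(4 8) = [0, 2, 5, 3, 8, 7, 6, 1, 4]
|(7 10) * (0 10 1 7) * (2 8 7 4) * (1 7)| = 4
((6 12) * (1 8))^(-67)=(1 8)(6 12)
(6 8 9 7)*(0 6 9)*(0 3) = [6, 1, 2, 0, 4, 5, 8, 9, 3, 7] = (0 6 8 3)(7 9)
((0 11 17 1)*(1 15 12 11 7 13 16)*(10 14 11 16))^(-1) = (0 1 16 12 15 17 11 14 10 13 7)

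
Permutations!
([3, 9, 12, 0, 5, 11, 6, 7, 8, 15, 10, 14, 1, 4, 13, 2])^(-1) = [3, 12, 15, 0, 13, 4, 6, 7, 8, 1, 10, 5, 2, 14, 11, 9]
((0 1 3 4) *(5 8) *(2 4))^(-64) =(8)(0 1 3 2 4)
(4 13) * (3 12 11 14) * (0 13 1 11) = (0 13 4 1 11 14 3 12) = [13, 11, 2, 12, 1, 5, 6, 7, 8, 9, 10, 14, 0, 4, 3]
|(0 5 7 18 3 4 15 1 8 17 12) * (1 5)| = |(0 1 8 17 12)(3 4 15 5 7 18)| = 30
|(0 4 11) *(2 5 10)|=3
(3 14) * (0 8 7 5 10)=(0 8 7 5 10)(3 14)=[8, 1, 2, 14, 4, 10, 6, 5, 7, 9, 0, 11, 12, 13, 3]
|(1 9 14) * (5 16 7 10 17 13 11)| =21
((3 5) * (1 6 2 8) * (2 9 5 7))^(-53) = (1 5 2 6 3 8 9 7)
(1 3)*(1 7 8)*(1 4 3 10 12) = (1 10 12)(3 7 8 4) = [0, 10, 2, 7, 3, 5, 6, 8, 4, 9, 12, 11, 1]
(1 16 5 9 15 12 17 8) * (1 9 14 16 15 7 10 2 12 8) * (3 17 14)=[0, 15, 12, 17, 4, 3, 6, 10, 9, 7, 2, 11, 14, 13, 16, 8, 5, 1]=(1 15 8 9 7 10 2 12 14 16 5 3 17)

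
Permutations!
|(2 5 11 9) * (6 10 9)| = 6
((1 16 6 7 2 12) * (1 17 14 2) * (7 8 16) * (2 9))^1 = (1 7)(2 12 17 14 9)(6 8 16)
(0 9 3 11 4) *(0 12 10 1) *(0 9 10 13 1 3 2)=[10, 9, 0, 11, 12, 5, 6, 7, 8, 2, 3, 4, 13, 1]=(0 10 3 11 4 12 13 1 9 2)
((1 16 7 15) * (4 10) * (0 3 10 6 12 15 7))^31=(0 6 16 4 1 10 15 3 12)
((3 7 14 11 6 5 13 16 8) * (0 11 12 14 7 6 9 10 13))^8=(0 6 8 13 9)(3 16 10 11 5)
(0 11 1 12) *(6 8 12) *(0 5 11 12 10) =(0 12 5 11 1 6 8 10) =[12, 6, 2, 3, 4, 11, 8, 7, 10, 9, 0, 1, 5]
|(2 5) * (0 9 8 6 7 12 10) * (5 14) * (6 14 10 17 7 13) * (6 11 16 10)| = |(0 9 8 14 5 2 6 13 11 16 10)(7 12 17)| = 33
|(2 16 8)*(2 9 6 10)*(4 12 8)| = |(2 16 4 12 8 9 6 10)| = 8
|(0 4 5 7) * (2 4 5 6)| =3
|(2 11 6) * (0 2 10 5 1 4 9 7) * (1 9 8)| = 24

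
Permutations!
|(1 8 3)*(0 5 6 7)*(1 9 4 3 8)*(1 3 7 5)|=6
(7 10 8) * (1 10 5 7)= (1 10 8)(5 7)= [0, 10, 2, 3, 4, 7, 6, 5, 1, 9, 8]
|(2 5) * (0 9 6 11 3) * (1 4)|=|(0 9 6 11 3)(1 4)(2 5)|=10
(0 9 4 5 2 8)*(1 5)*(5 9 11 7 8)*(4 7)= (0 11 4 1 9 7 8)(2 5)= [11, 9, 5, 3, 1, 2, 6, 8, 0, 7, 10, 4]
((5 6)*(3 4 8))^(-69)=(8)(5 6)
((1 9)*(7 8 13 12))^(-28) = ((1 9)(7 8 13 12))^(-28) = (13)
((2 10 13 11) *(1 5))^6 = ((1 5)(2 10 13 11))^6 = (2 13)(10 11)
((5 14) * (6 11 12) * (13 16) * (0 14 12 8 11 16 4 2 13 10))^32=((0 14 5 12 6 16 10)(2 13 4)(8 11))^32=(0 6 14 16 5 10 12)(2 4 13)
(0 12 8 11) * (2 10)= (0 12 8 11)(2 10)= [12, 1, 10, 3, 4, 5, 6, 7, 11, 9, 2, 0, 8]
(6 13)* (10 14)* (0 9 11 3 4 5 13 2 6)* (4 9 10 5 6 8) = [10, 1, 8, 9, 6, 13, 2, 7, 4, 11, 14, 3, 12, 0, 5] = (0 10 14 5 13)(2 8 4 6)(3 9 11)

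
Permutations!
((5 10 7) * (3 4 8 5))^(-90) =((3 4 8 5 10 7))^(-90) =(10)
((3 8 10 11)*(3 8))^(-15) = (11)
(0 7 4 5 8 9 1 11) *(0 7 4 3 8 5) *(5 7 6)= (0 4)(1 11 6 5 7 3 8 9)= [4, 11, 2, 8, 0, 7, 5, 3, 9, 1, 10, 6]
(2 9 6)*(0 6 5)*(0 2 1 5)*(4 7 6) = (0 4 7 6 1 5 2 9) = [4, 5, 9, 3, 7, 2, 1, 6, 8, 0]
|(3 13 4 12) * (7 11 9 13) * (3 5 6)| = 9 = |(3 7 11 9 13 4 12 5 6)|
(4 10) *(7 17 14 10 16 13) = (4 16 13 7 17 14 10) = [0, 1, 2, 3, 16, 5, 6, 17, 8, 9, 4, 11, 12, 7, 10, 15, 13, 14]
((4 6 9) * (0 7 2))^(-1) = (0 2 7)(4 9 6)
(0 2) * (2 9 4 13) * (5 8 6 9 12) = [12, 1, 0, 3, 13, 8, 9, 7, 6, 4, 10, 11, 5, 2] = (0 12 5 8 6 9 4 13 2)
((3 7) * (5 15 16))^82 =((3 7)(5 15 16))^82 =(5 15 16)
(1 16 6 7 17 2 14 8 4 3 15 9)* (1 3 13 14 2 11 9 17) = (1 16 6 7)(3 15 17 11 9)(4 13 14 8) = [0, 16, 2, 15, 13, 5, 7, 1, 4, 3, 10, 9, 12, 14, 8, 17, 6, 11]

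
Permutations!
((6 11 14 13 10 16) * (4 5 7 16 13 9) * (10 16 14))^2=((4 5 7 14 9)(6 11 10 13 16))^2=(4 7 9 5 14)(6 10 16 11 13)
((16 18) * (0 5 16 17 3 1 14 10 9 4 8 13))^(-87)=(0 17 10 13 18 14 8 16 1 4 5 3 9)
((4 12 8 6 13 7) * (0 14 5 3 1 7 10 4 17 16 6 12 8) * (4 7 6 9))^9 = (0 17 3 4 13)(1 8 10 14 16)(5 9 6 12 7)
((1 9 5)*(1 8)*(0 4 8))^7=((0 4 8 1 9 5))^7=(0 4 8 1 9 5)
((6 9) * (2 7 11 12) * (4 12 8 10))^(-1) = ((2 7 11 8 10 4 12)(6 9))^(-1) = (2 12 4 10 8 11 7)(6 9)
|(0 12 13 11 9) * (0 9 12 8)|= 6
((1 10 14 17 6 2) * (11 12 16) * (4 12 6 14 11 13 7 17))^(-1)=(1 2 6 11 10)(4 14 17 7 13 16 12)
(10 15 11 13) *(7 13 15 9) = (7 13 10 9)(11 15) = [0, 1, 2, 3, 4, 5, 6, 13, 8, 7, 9, 15, 12, 10, 14, 11]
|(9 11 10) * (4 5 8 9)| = 6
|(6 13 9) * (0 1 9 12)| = |(0 1 9 6 13 12)| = 6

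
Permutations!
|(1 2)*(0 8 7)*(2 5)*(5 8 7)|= 4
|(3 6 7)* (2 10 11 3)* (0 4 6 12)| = |(0 4 6 7 2 10 11 3 12)| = 9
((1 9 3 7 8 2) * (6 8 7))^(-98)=((1 9 3 6 8 2))^(-98)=(1 8 3)(2 6 9)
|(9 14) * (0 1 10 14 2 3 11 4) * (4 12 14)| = |(0 1 10 4)(2 3 11 12 14 9)| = 12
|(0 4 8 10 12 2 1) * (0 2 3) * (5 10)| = |(0 4 8 5 10 12 3)(1 2)| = 14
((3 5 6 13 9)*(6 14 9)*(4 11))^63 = ((3 5 14 9)(4 11)(6 13))^63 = (3 9 14 5)(4 11)(6 13)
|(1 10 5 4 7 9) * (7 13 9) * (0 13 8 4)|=|(0 13 9 1 10 5)(4 8)|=6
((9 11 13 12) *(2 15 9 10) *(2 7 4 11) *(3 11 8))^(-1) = ((2 15 9)(3 11 13 12 10 7 4 8))^(-1) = (2 9 15)(3 8 4 7 10 12 13 11)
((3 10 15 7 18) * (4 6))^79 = (3 18 7 15 10)(4 6) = ((3 10 15 7 18)(4 6))^79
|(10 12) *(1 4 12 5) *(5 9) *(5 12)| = |(1 4 5)(9 12 10)| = 3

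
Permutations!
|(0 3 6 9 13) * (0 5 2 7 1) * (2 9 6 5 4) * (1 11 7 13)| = 30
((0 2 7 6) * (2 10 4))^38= (0 4 7)(2 6 10)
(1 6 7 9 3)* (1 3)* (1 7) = [0, 6, 2, 3, 4, 5, 1, 9, 8, 7] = (1 6)(7 9)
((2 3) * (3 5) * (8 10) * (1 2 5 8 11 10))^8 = ((1 2 8)(3 5)(10 11))^8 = (11)(1 8 2)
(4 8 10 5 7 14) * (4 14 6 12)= (14)(4 8 10 5 7 6 12)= [0, 1, 2, 3, 8, 7, 12, 6, 10, 9, 5, 11, 4, 13, 14]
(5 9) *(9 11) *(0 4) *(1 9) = (0 4)(1 9 5 11) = [4, 9, 2, 3, 0, 11, 6, 7, 8, 5, 10, 1]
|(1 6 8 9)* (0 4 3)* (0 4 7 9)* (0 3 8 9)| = |(0 7)(1 6 9)(3 4 8)| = 6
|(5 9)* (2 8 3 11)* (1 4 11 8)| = 4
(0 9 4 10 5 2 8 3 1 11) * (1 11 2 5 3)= (0 9 4 10 3 11)(1 2 8)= [9, 2, 8, 11, 10, 5, 6, 7, 1, 4, 3, 0]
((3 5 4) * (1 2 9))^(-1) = (1 9 2)(3 4 5)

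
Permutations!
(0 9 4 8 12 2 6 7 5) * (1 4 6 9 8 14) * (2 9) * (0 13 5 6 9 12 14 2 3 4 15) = [8, 15, 3, 4, 2, 13, 7, 6, 14, 9, 10, 11, 12, 5, 1, 0] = (0 8 14 1 15)(2 3 4)(5 13)(6 7)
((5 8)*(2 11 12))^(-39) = (12)(5 8)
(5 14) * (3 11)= (3 11)(5 14)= [0, 1, 2, 11, 4, 14, 6, 7, 8, 9, 10, 3, 12, 13, 5]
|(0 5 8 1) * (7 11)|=|(0 5 8 1)(7 11)|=4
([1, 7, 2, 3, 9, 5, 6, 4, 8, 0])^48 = (0 4 1 9 7)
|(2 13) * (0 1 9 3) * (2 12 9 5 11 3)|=|(0 1 5 11 3)(2 13 12 9)|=20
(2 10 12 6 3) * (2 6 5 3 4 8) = (2 10 12 5 3 6 4 8) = [0, 1, 10, 6, 8, 3, 4, 7, 2, 9, 12, 11, 5]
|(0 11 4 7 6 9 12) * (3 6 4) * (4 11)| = 8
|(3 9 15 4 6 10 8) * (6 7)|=8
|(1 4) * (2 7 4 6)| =|(1 6 2 7 4)| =5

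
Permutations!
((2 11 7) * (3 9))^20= ((2 11 7)(3 9))^20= (2 7 11)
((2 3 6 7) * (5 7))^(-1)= ((2 3 6 5 7))^(-1)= (2 7 5 6 3)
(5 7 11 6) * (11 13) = (5 7 13 11 6) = [0, 1, 2, 3, 4, 7, 5, 13, 8, 9, 10, 6, 12, 11]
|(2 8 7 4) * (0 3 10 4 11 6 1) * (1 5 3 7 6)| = |(0 7 11 1)(2 8 6 5 3 10 4)| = 28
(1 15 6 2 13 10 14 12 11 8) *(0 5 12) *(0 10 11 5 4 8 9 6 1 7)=[4, 15, 13, 3, 8, 12, 2, 0, 7, 6, 14, 9, 5, 11, 10, 1]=(0 4 8 7)(1 15)(2 13 11 9 6)(5 12)(10 14)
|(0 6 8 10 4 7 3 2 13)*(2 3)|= 8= |(0 6 8 10 4 7 2 13)|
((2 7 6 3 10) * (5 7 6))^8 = (10)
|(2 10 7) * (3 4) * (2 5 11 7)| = |(2 10)(3 4)(5 11 7)| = 6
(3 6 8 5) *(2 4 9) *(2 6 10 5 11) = (2 4 9 6 8 11)(3 10 5) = [0, 1, 4, 10, 9, 3, 8, 7, 11, 6, 5, 2]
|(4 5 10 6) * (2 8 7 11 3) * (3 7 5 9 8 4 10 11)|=|(2 4 9 8 5 11 7 3)(6 10)|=8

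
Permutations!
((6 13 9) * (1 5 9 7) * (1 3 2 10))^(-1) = (1 10 2 3 7 13 6 9 5)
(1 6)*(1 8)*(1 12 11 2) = (1 6 8 12 11 2) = [0, 6, 1, 3, 4, 5, 8, 7, 12, 9, 10, 2, 11]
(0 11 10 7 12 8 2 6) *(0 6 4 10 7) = [11, 1, 4, 3, 10, 5, 6, 12, 2, 9, 0, 7, 8] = (0 11 7 12 8 2 4 10)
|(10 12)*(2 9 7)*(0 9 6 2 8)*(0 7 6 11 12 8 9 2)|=9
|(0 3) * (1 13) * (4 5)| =|(0 3)(1 13)(4 5)| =2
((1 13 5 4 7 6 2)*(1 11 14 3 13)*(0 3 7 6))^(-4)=((0 3 13 5 4 6 2 11 14 7))^(-4)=(0 2 13 14 4)(3 11 5 7 6)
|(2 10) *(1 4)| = 2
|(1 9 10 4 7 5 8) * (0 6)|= 14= |(0 6)(1 9 10 4 7 5 8)|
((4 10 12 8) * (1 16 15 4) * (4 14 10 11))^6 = (1 8 12 10 14 15 16)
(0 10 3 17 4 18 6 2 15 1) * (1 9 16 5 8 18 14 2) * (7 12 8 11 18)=[10, 0, 15, 17, 14, 11, 1, 12, 7, 16, 3, 18, 8, 13, 2, 9, 5, 4, 6]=(0 10 3 17 4 14 2 15 9 16 5 11 18 6 1)(7 12 8)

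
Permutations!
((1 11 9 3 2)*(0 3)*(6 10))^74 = ((0 3 2 1 11 9)(6 10))^74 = (0 2 11)(1 9 3)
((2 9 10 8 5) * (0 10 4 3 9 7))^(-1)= (0 7 2 5 8 10)(3 4 9)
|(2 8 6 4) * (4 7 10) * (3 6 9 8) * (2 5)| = 14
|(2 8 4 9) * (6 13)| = 4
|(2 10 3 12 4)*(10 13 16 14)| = 8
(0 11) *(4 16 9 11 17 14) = (0 17 14 4 16 9 11) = [17, 1, 2, 3, 16, 5, 6, 7, 8, 11, 10, 0, 12, 13, 4, 15, 9, 14]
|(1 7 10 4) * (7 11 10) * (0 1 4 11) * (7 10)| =|(0 1)(7 10 11)| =6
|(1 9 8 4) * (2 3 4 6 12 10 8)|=20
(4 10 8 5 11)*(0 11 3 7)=(0 11 4 10 8 5 3 7)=[11, 1, 2, 7, 10, 3, 6, 0, 5, 9, 8, 4]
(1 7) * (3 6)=[0, 7, 2, 6, 4, 5, 3, 1]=(1 7)(3 6)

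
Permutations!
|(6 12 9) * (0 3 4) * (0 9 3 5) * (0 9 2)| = |(0 5 9 6 12 3 4 2)| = 8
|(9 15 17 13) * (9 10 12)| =|(9 15 17 13 10 12)| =6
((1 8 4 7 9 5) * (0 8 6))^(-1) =((0 8 4 7 9 5 1 6))^(-1) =(0 6 1 5 9 7 4 8)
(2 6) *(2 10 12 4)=(2 6 10 12 4)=[0, 1, 6, 3, 2, 5, 10, 7, 8, 9, 12, 11, 4]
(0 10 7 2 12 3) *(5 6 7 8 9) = (0 10 8 9 5 6 7 2 12 3) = [10, 1, 12, 0, 4, 6, 7, 2, 9, 5, 8, 11, 3]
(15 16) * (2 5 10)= (2 5 10)(15 16)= [0, 1, 5, 3, 4, 10, 6, 7, 8, 9, 2, 11, 12, 13, 14, 16, 15]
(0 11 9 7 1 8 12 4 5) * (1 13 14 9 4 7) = (0 11 4 5)(1 8 12 7 13 14 9) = [11, 8, 2, 3, 5, 0, 6, 13, 12, 1, 10, 4, 7, 14, 9]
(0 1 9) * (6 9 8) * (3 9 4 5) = (0 1 8 6 4 5 3 9) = [1, 8, 2, 9, 5, 3, 4, 7, 6, 0]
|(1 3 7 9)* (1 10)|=5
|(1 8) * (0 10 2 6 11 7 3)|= |(0 10 2 6 11 7 3)(1 8)|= 14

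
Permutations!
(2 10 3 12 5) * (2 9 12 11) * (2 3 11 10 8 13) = (2 8 13)(3 10 11)(5 9 12) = [0, 1, 8, 10, 4, 9, 6, 7, 13, 12, 11, 3, 5, 2]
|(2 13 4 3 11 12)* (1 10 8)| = 6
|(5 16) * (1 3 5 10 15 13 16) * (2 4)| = |(1 3 5)(2 4)(10 15 13 16)| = 12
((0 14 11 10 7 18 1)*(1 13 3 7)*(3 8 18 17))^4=(0 1 10 11 14)(3 7 17)(8 18 13)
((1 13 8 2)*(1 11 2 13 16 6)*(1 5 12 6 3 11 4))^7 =(1 16 3 11 2 4)(5 12 6)(8 13)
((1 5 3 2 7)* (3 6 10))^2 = (1 6 3 7 5 10 2)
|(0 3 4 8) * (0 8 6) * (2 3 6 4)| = 2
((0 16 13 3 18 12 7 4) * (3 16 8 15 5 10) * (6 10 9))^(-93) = ((0 8 15 5 9 6 10 3 18 12 7 4)(13 16))^(-93) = (0 5 10 12)(3 7 8 9)(4 15 6 18)(13 16)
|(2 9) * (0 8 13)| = 6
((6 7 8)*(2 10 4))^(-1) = ((2 10 4)(6 7 8))^(-1) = (2 4 10)(6 8 7)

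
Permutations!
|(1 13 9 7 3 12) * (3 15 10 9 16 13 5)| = 4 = |(1 5 3 12)(7 15 10 9)(13 16)|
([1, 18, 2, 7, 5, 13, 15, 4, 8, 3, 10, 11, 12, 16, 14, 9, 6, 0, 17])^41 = (0 1 18 17)(3 16 7 6 4 15 5 9 13)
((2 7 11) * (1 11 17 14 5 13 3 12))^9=(1 12 3 13 5 14 17 7 2 11)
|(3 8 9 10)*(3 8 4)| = 6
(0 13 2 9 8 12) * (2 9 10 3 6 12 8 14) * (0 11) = (0 13 9 14 2 10 3 6 12 11) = [13, 1, 10, 6, 4, 5, 12, 7, 8, 14, 3, 0, 11, 9, 2]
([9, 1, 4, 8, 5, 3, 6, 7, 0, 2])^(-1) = [8, 1, 9, 5, 2, 4, 6, 7, 3, 0]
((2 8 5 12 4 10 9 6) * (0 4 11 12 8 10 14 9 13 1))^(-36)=((0 4 14 9 6 2 10 13 1)(5 8)(11 12))^(-36)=(14)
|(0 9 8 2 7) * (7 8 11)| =4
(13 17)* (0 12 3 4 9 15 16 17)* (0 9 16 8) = (0 12 3 4 16 17 13 9 15 8) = [12, 1, 2, 4, 16, 5, 6, 7, 0, 15, 10, 11, 3, 9, 14, 8, 17, 13]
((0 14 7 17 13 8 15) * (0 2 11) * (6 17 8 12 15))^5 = ((0 14 7 8 6 17 13 12 15 2 11))^5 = (0 17 11 6 2 8 15 7 12 14 13)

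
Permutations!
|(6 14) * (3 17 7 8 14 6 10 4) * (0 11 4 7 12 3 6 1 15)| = |(0 11 4 6 1 15)(3 17 12)(7 8 14 10)| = 12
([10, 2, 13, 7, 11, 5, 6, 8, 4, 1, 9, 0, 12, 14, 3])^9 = [8, 0, 10, 2, 3, 5, 6, 13, 14, 11, 4, 7, 12, 9, 1]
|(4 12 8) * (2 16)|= 6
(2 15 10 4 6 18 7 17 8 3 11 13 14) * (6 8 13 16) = (2 15 10 4 8 3 11 16 6 18 7 17 13 14) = [0, 1, 15, 11, 8, 5, 18, 17, 3, 9, 4, 16, 12, 14, 2, 10, 6, 13, 7]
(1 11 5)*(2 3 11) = [0, 2, 3, 11, 4, 1, 6, 7, 8, 9, 10, 5] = (1 2 3 11 5)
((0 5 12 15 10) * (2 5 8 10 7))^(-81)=((0 8 10)(2 5 12 15 7))^(-81)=(2 7 15 12 5)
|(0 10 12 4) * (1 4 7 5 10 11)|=|(0 11 1 4)(5 10 12 7)|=4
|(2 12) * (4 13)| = 2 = |(2 12)(4 13)|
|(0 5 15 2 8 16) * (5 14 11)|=8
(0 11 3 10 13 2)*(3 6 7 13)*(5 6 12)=(0 11 12 5 6 7 13 2)(3 10)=[11, 1, 0, 10, 4, 6, 7, 13, 8, 9, 3, 12, 5, 2]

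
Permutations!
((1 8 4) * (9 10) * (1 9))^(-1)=((1 8 4 9 10))^(-1)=(1 10 9 4 8)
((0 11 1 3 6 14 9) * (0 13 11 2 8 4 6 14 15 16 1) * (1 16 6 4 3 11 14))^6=(16)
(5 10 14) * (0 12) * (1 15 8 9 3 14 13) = (0 12)(1 15 8 9 3 14 5 10 13) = [12, 15, 2, 14, 4, 10, 6, 7, 9, 3, 13, 11, 0, 1, 5, 8]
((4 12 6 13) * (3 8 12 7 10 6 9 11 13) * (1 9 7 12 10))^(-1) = (1 7 12 4 13 11 9)(3 6 10 8)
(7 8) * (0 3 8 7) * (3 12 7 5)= (0 12 7 5 3 8)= [12, 1, 2, 8, 4, 3, 6, 5, 0, 9, 10, 11, 7]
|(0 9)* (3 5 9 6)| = |(0 6 3 5 9)| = 5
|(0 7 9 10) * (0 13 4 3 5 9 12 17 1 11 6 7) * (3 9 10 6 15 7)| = 42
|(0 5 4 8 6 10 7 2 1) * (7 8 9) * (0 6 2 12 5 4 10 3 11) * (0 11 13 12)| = 36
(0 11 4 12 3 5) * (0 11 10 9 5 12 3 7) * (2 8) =(0 10 9 5 11 4 3 12 7)(2 8) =[10, 1, 8, 12, 3, 11, 6, 0, 2, 5, 9, 4, 7]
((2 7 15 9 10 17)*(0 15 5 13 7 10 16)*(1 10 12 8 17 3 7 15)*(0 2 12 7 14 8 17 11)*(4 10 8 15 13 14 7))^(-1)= (0 11 8 1)(2 16 9 15 14 5 7 3 10 4)(12 17)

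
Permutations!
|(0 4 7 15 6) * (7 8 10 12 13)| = 9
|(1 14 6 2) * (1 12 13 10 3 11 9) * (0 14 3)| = 28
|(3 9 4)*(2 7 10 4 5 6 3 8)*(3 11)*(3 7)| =10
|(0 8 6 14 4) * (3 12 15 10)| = |(0 8 6 14 4)(3 12 15 10)| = 20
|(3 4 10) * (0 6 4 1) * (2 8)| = 6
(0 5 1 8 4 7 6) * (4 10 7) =[5, 8, 2, 3, 4, 1, 0, 6, 10, 9, 7] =(0 5 1 8 10 7 6)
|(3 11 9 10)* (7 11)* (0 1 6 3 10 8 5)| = 9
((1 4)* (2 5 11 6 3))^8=((1 4)(2 5 11 6 3))^8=(2 6 5 3 11)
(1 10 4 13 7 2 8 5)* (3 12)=(1 10 4 13 7 2 8 5)(3 12)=[0, 10, 8, 12, 13, 1, 6, 2, 5, 9, 4, 11, 3, 7]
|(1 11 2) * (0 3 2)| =|(0 3 2 1 11)| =5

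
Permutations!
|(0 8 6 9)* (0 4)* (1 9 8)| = |(0 1 9 4)(6 8)| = 4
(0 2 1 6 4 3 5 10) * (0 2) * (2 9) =(1 6 4 3 5 10 9 2) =[0, 6, 1, 5, 3, 10, 4, 7, 8, 2, 9]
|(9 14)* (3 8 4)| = 6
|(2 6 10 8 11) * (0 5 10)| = |(0 5 10 8 11 2 6)| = 7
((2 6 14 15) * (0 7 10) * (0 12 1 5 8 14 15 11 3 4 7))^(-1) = ((1 5 8 14 11 3 4 7 10 12)(2 6 15))^(-1) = (1 12 10 7 4 3 11 14 8 5)(2 15 6)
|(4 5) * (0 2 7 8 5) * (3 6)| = |(0 2 7 8 5 4)(3 6)| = 6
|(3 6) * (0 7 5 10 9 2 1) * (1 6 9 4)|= |(0 7 5 10 4 1)(2 6 3 9)|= 12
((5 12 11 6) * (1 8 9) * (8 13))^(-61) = (1 9 8 13)(5 6 11 12)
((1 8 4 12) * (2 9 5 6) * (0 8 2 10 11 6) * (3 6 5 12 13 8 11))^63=(13)(1 12 9 2)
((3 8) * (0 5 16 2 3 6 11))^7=(0 11 6 8 3 2 16 5)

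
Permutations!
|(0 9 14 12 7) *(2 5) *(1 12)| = 6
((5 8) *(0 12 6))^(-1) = (0 6 12)(5 8)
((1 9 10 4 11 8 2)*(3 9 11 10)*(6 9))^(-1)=(1 2 8 11)(3 9 6)(4 10)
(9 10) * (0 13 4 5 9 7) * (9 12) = [13, 1, 2, 3, 5, 12, 6, 0, 8, 10, 7, 11, 9, 4] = (0 13 4 5 12 9 10 7)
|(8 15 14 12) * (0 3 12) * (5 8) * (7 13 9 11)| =|(0 3 12 5 8 15 14)(7 13 9 11)| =28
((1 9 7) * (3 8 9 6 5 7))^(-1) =(1 7 5 6)(3 9 8) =((1 6 5 7)(3 8 9))^(-1)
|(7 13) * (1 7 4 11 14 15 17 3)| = 9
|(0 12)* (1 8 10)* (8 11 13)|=|(0 12)(1 11 13 8 10)|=10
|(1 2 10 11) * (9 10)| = 5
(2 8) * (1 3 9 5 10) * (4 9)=(1 3 4 9 5 10)(2 8)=[0, 3, 8, 4, 9, 10, 6, 7, 2, 5, 1]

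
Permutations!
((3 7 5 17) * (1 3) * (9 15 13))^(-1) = ((1 3 7 5 17)(9 15 13))^(-1) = (1 17 5 7 3)(9 13 15)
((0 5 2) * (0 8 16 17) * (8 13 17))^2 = (0 2 17 5 13)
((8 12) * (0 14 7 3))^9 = (0 14 7 3)(8 12)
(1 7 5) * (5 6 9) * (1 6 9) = [0, 7, 2, 3, 4, 6, 1, 9, 8, 5] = (1 7 9 5 6)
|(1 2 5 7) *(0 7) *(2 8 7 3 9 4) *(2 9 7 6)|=8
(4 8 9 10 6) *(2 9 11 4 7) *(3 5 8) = (2 9 10 6 7)(3 5 8 11 4) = [0, 1, 9, 5, 3, 8, 7, 2, 11, 10, 6, 4]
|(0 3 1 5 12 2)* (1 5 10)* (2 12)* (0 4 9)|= |(12)(0 3 5 2 4 9)(1 10)|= 6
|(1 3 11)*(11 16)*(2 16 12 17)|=7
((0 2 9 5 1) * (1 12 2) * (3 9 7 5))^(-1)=(0 1)(2 12 5 7)(3 9)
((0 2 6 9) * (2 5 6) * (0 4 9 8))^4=(9)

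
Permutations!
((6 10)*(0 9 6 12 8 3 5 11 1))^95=((0 9 6 10 12 8 3 5 11 1))^95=(0 8)(1 12)(3 9)(5 6)(10 11)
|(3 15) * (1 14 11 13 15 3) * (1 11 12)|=|(1 14 12)(11 13 15)|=3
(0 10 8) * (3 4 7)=[10, 1, 2, 4, 7, 5, 6, 3, 0, 9, 8]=(0 10 8)(3 4 7)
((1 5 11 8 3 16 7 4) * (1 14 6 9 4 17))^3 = (1 8 7 5 3 17 11 16)(4 9 6 14)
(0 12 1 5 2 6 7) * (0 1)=[12, 5, 6, 3, 4, 2, 7, 1, 8, 9, 10, 11, 0]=(0 12)(1 5 2 6 7)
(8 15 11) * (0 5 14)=(0 5 14)(8 15 11)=[5, 1, 2, 3, 4, 14, 6, 7, 15, 9, 10, 8, 12, 13, 0, 11]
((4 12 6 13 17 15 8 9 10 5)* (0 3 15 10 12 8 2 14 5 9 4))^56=(0 15 14)(2 5 3)(6 17 9)(10 12 13)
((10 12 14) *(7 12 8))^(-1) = (7 8 10 14 12)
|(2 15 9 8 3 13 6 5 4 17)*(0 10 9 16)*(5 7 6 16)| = 70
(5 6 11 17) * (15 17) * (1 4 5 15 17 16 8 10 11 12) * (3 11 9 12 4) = (1 3 11 17 15 16 8 10 9 12)(4 5 6) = [0, 3, 2, 11, 5, 6, 4, 7, 10, 12, 9, 17, 1, 13, 14, 16, 8, 15]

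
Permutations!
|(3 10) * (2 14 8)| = 6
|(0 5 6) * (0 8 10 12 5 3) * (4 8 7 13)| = 8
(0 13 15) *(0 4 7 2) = (0 13 15 4 7 2) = [13, 1, 0, 3, 7, 5, 6, 2, 8, 9, 10, 11, 12, 15, 14, 4]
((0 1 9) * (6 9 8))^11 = (0 1 8 6 9)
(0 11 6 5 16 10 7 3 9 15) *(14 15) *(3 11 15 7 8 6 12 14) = (0 15)(3 9)(5 16 10 8 6)(7 11 12 14) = [15, 1, 2, 9, 4, 16, 5, 11, 6, 3, 8, 12, 14, 13, 7, 0, 10]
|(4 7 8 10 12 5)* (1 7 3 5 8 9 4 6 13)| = 24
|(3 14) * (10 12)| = |(3 14)(10 12)| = 2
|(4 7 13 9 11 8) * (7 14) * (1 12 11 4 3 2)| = 30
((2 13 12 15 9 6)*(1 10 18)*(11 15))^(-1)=(1 18 10)(2 6 9 15 11 12 13)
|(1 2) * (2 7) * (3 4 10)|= |(1 7 2)(3 4 10)|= 3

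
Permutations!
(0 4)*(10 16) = [4, 1, 2, 3, 0, 5, 6, 7, 8, 9, 16, 11, 12, 13, 14, 15, 10] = (0 4)(10 16)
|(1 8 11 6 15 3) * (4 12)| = |(1 8 11 6 15 3)(4 12)| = 6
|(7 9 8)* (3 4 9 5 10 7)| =12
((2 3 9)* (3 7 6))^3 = ((2 7 6 3 9))^3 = (2 3 7 9 6)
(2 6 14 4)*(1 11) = (1 11)(2 6 14 4) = [0, 11, 6, 3, 2, 5, 14, 7, 8, 9, 10, 1, 12, 13, 4]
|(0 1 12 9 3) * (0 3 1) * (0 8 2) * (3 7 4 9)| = |(0 8 2)(1 12 3 7 4 9)| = 6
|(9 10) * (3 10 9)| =2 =|(3 10)|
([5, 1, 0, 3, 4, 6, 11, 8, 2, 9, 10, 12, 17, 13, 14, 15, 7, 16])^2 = [6, 1, 5, 3, 4, 11, 12, 2, 0, 9, 10, 17, 16, 13, 14, 15, 8, 7]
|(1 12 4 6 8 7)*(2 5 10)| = 6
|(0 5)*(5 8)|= 3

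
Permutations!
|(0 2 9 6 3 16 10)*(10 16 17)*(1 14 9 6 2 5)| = 10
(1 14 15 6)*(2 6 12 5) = (1 14 15 12 5 2 6) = [0, 14, 6, 3, 4, 2, 1, 7, 8, 9, 10, 11, 5, 13, 15, 12]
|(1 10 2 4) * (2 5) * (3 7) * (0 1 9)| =|(0 1 10 5 2 4 9)(3 7)| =14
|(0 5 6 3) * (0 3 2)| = 4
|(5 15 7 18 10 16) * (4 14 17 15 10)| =6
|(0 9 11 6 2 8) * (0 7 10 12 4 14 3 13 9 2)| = |(0 2 8 7 10 12 4 14 3 13 9 11 6)| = 13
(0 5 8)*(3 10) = (0 5 8)(3 10) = [5, 1, 2, 10, 4, 8, 6, 7, 0, 9, 3]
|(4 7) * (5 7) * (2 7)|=|(2 7 4 5)|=4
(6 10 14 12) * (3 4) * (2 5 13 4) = (2 5 13 4 3)(6 10 14 12) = [0, 1, 5, 2, 3, 13, 10, 7, 8, 9, 14, 11, 6, 4, 12]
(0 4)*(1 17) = (0 4)(1 17) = [4, 17, 2, 3, 0, 5, 6, 7, 8, 9, 10, 11, 12, 13, 14, 15, 16, 1]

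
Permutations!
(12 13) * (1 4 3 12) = (1 4 3 12 13) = [0, 4, 2, 12, 3, 5, 6, 7, 8, 9, 10, 11, 13, 1]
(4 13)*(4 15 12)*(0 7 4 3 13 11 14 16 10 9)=(0 7 4 11 14 16 10 9)(3 13 15 12)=[7, 1, 2, 13, 11, 5, 6, 4, 8, 0, 9, 14, 3, 15, 16, 12, 10]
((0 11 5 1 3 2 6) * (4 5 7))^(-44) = ((0 11 7 4 5 1 3 2 6))^(-44) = (0 11 7 4 5 1 3 2 6)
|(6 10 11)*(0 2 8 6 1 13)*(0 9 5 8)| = |(0 2)(1 13 9 5 8 6 10 11)| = 8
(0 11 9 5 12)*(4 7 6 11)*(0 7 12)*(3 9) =(0 4 12 7 6 11 3 9 5) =[4, 1, 2, 9, 12, 0, 11, 6, 8, 5, 10, 3, 7]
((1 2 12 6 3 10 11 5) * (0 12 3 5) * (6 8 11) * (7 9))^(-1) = (0 11 8 12)(1 5 6 10 3 2)(7 9)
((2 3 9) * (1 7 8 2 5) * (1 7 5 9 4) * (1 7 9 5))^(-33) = (2 4 8 3 7)(5 9)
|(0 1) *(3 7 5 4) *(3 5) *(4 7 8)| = |(0 1)(3 8 4 5 7)| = 10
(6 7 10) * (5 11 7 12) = (5 11 7 10 6 12) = [0, 1, 2, 3, 4, 11, 12, 10, 8, 9, 6, 7, 5]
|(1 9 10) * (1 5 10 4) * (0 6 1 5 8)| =8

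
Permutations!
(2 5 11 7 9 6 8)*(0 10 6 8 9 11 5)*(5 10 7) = (0 7 11 5 10 6 9 8 2) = [7, 1, 0, 3, 4, 10, 9, 11, 2, 8, 6, 5]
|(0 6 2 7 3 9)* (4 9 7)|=10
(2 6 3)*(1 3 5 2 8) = [0, 3, 6, 8, 4, 2, 5, 7, 1] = (1 3 8)(2 6 5)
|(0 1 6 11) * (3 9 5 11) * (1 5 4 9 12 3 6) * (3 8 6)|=|(0 5 11)(3 12 8 6)(4 9)|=12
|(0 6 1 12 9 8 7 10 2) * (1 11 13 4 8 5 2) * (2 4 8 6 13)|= 13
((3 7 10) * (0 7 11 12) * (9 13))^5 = ((0 7 10 3 11 12)(9 13))^5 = (0 12 11 3 10 7)(9 13)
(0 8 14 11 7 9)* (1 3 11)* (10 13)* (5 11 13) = (0 8 14 1 3 13 10 5 11 7 9) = [8, 3, 2, 13, 4, 11, 6, 9, 14, 0, 5, 7, 12, 10, 1]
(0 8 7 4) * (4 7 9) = (0 8 9 4) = [8, 1, 2, 3, 0, 5, 6, 7, 9, 4]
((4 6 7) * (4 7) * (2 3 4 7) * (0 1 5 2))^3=(0 2 6 1 3 7 5 4)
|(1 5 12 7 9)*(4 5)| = |(1 4 5 12 7 9)| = 6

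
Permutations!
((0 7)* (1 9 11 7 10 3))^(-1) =(0 7 11 9 1 3 10) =((0 10 3 1 9 11 7))^(-1)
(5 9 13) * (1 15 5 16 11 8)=(1 15 5 9 13 16 11 8)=[0, 15, 2, 3, 4, 9, 6, 7, 1, 13, 10, 8, 12, 16, 14, 5, 11]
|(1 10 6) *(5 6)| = |(1 10 5 6)| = 4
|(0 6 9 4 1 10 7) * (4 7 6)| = 7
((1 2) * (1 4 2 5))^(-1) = (1 5)(2 4)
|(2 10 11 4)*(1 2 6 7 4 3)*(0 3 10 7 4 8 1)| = 4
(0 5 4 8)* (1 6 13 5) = (0 1 6 13 5 4 8) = [1, 6, 2, 3, 8, 4, 13, 7, 0, 9, 10, 11, 12, 5]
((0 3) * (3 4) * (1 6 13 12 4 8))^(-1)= ((0 8 1 6 13 12 4 3))^(-1)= (0 3 4 12 13 6 1 8)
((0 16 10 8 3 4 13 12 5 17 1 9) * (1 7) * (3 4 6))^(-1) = (0 9 1 7 17 5 12 13 4 8 10 16)(3 6)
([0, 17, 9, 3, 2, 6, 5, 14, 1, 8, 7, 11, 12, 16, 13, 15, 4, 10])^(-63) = [0, 7, 1, 3, 8, 6, 5, 16, 10, 17, 13, 11, 12, 2, 4, 15, 9, 14]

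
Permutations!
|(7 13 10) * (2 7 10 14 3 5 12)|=7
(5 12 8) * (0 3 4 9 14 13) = [3, 1, 2, 4, 9, 12, 6, 7, 5, 14, 10, 11, 8, 0, 13] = (0 3 4 9 14 13)(5 12 8)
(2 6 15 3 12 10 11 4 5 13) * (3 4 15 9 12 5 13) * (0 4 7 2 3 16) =(0 4 13 3 5 16)(2 6 9 12 10 11 15 7) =[4, 1, 6, 5, 13, 16, 9, 2, 8, 12, 11, 15, 10, 3, 14, 7, 0]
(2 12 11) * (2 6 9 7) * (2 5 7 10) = (2 12 11 6 9 10)(5 7) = [0, 1, 12, 3, 4, 7, 9, 5, 8, 10, 2, 6, 11]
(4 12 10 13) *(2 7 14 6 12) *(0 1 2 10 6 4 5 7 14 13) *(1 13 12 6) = (0 13 5 7 12 1 2 14 4 10) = [13, 2, 14, 3, 10, 7, 6, 12, 8, 9, 0, 11, 1, 5, 4]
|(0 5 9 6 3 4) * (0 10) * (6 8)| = 8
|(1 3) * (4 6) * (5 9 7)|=|(1 3)(4 6)(5 9 7)|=6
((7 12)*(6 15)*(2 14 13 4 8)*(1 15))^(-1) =((1 15 6)(2 14 13 4 8)(7 12))^(-1) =(1 6 15)(2 8 4 13 14)(7 12)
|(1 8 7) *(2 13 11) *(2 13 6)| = 6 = |(1 8 7)(2 6)(11 13)|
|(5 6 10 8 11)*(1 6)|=|(1 6 10 8 11 5)|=6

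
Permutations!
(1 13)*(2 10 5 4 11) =(1 13)(2 10 5 4 11) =[0, 13, 10, 3, 11, 4, 6, 7, 8, 9, 5, 2, 12, 1]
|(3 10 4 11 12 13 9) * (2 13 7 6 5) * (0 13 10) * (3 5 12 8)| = 30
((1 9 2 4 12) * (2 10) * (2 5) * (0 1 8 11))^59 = ((0 1 9 10 5 2 4 12 8 11))^59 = (0 11 8 12 4 2 5 10 9 1)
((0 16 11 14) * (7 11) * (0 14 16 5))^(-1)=((0 5)(7 11 16))^(-1)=(0 5)(7 16 11)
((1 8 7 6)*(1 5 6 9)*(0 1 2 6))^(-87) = ((0 1 8 7 9 2 6 5))^(-87) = (0 1 8 7 9 2 6 5)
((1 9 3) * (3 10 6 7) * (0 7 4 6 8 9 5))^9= ((0 7 3 1 5)(4 6)(8 9 10))^9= (10)(0 5 1 3 7)(4 6)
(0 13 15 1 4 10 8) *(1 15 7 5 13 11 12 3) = (15)(0 11 12 3 1 4 10 8)(5 13 7) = [11, 4, 2, 1, 10, 13, 6, 5, 0, 9, 8, 12, 3, 7, 14, 15]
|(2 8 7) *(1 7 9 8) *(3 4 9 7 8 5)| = 4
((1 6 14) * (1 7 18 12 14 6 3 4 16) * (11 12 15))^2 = ((1 3 4 16)(7 18 15 11 12 14))^2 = (1 4)(3 16)(7 15 12)(11 14 18)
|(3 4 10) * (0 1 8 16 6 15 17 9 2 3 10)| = |(0 1 8 16 6 15 17 9 2 3 4)| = 11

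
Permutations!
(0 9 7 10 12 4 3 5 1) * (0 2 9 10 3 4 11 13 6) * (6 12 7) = (0 10 7 3 5 1 2 9 6)(11 13 12) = [10, 2, 9, 5, 4, 1, 0, 3, 8, 6, 7, 13, 11, 12]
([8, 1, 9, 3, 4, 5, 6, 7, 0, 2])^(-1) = (0 8)(2 9)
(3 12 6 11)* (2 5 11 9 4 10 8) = (2 5 11 3 12 6 9 4 10 8) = [0, 1, 5, 12, 10, 11, 9, 7, 2, 4, 8, 3, 6]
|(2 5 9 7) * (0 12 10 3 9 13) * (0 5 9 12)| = |(2 9 7)(3 12 10)(5 13)| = 6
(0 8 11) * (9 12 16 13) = (0 8 11)(9 12 16 13) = [8, 1, 2, 3, 4, 5, 6, 7, 11, 12, 10, 0, 16, 9, 14, 15, 13]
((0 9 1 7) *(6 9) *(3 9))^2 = (0 3 1)(6 9 7)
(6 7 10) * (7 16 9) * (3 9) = (3 9 7 10 6 16) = [0, 1, 2, 9, 4, 5, 16, 10, 8, 7, 6, 11, 12, 13, 14, 15, 3]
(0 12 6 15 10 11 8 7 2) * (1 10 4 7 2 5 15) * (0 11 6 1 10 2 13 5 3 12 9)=(0 9)(1 2 11 8 13 5 15 4 7 3 12)(6 10)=[9, 2, 11, 12, 7, 15, 10, 3, 13, 0, 6, 8, 1, 5, 14, 4]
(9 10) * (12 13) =(9 10)(12 13) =[0, 1, 2, 3, 4, 5, 6, 7, 8, 10, 9, 11, 13, 12]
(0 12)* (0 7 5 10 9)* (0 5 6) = (0 12 7 6)(5 10 9) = [12, 1, 2, 3, 4, 10, 0, 6, 8, 5, 9, 11, 7]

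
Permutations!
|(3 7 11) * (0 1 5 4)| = |(0 1 5 4)(3 7 11)| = 12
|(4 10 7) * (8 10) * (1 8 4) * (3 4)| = 4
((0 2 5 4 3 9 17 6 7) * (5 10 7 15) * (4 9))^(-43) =(0 2 10 7)(3 4)(5 17 15 9 6)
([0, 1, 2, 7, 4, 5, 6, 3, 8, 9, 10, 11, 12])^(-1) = (12)(3 7)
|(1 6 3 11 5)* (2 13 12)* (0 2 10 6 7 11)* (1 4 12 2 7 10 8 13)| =|(0 7 11 5 4 12 8 13 2 1 10 6 3)| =13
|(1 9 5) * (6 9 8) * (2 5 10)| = 7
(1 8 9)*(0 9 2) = (0 9 1 8 2) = [9, 8, 0, 3, 4, 5, 6, 7, 2, 1]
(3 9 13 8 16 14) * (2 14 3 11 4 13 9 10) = [0, 1, 14, 10, 13, 5, 6, 7, 16, 9, 2, 4, 12, 8, 11, 15, 3] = (2 14 11 4 13 8 16 3 10)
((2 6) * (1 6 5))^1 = (1 6 2 5)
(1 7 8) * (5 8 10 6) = (1 7 10 6 5 8) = [0, 7, 2, 3, 4, 8, 5, 10, 1, 9, 6]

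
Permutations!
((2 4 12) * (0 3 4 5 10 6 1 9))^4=(0 2 1 4 10)(3 5 9 12 6)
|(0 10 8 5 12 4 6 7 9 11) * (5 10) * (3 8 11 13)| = |(0 5 12 4 6 7 9 13 3 8 10 11)| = 12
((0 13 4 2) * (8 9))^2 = (0 4)(2 13)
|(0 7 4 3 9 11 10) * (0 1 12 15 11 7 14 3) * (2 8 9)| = 40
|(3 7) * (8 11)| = 2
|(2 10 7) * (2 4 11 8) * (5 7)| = 7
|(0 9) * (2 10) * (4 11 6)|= |(0 9)(2 10)(4 11 6)|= 6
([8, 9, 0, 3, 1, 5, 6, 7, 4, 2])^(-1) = (0 2 9 1 4 8)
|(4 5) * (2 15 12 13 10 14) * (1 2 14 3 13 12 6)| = 12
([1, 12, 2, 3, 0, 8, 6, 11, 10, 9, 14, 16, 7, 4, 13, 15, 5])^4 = (0 11 10)(1 16 14)(4 7 8)(5 13 12)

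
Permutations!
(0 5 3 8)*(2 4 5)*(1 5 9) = (0 2 4 9 1 5 3 8) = [2, 5, 4, 8, 9, 3, 6, 7, 0, 1]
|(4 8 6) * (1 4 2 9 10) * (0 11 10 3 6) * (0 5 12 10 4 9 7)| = |(0 11 4 8 5 12 10 1 9 3 6 2 7)| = 13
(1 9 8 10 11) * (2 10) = [0, 9, 10, 3, 4, 5, 6, 7, 2, 8, 11, 1] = (1 9 8 2 10 11)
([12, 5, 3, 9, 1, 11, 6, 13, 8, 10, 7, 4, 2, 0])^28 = [9, 1, 7, 13, 4, 5, 6, 2, 8, 0, 12, 11, 10, 3]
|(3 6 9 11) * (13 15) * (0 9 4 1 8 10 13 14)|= |(0 9 11 3 6 4 1 8 10 13 15 14)|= 12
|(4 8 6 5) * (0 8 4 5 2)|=|(0 8 6 2)|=4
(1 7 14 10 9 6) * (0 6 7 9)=[6, 9, 2, 3, 4, 5, 1, 14, 8, 7, 0, 11, 12, 13, 10]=(0 6 1 9 7 14 10)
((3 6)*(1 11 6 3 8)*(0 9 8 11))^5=((0 9 8 1)(6 11))^5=(0 9 8 1)(6 11)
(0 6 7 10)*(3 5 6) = (0 3 5 6 7 10) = [3, 1, 2, 5, 4, 6, 7, 10, 8, 9, 0]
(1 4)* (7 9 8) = (1 4)(7 9 8) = [0, 4, 2, 3, 1, 5, 6, 9, 7, 8]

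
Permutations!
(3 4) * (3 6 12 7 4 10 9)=(3 10 9)(4 6 12 7)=[0, 1, 2, 10, 6, 5, 12, 4, 8, 3, 9, 11, 7]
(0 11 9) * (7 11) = (0 7 11 9) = [7, 1, 2, 3, 4, 5, 6, 11, 8, 0, 10, 9]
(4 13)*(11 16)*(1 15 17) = (1 15 17)(4 13)(11 16) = [0, 15, 2, 3, 13, 5, 6, 7, 8, 9, 10, 16, 12, 4, 14, 17, 11, 1]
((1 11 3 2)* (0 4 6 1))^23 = ((0 4 6 1 11 3 2))^23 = (0 6 11 2 4 1 3)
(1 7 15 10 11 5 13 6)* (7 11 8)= (1 11 5 13 6)(7 15 10 8)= [0, 11, 2, 3, 4, 13, 1, 15, 7, 9, 8, 5, 12, 6, 14, 10]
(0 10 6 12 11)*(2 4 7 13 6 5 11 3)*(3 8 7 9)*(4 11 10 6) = (0 6 12 8 7 13 4 9 3 2 11)(5 10) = [6, 1, 11, 2, 9, 10, 12, 13, 7, 3, 5, 0, 8, 4]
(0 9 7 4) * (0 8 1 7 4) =[9, 7, 2, 3, 8, 5, 6, 0, 1, 4] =(0 9 4 8 1 7)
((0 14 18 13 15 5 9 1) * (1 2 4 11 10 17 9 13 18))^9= (18)(2 10)(4 17)(9 11)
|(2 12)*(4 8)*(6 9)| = |(2 12)(4 8)(6 9)| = 2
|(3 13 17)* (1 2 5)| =3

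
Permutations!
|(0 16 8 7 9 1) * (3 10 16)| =8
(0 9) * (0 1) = (0 9 1) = [9, 0, 2, 3, 4, 5, 6, 7, 8, 1]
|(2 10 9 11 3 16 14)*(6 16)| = |(2 10 9 11 3 6 16 14)| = 8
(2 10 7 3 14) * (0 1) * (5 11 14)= (0 1)(2 10 7 3 5 11 14)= [1, 0, 10, 5, 4, 11, 6, 3, 8, 9, 7, 14, 12, 13, 2]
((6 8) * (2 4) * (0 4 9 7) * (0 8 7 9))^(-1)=(9)(0 2 4)(6 8 7)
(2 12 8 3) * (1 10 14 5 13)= (1 10 14 5 13)(2 12 8 3)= [0, 10, 12, 2, 4, 13, 6, 7, 3, 9, 14, 11, 8, 1, 5]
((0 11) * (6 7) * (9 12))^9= ((0 11)(6 7)(9 12))^9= (0 11)(6 7)(9 12)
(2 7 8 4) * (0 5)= [5, 1, 7, 3, 2, 0, 6, 8, 4]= (0 5)(2 7 8 4)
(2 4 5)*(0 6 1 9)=(0 6 1 9)(2 4 5)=[6, 9, 4, 3, 5, 2, 1, 7, 8, 0]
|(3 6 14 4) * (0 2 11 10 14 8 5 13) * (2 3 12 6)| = |(0 3 2 11 10 14 4 12 6 8 5 13)| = 12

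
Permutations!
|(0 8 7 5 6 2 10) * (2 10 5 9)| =|(0 8 7 9 2 5 6 10)| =8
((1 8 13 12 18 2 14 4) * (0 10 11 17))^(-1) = (0 17 11 10)(1 4 14 2 18 12 13 8)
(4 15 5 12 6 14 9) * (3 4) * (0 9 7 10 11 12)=(0 9 3 4 15 5)(6 14 7 10 11 12)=[9, 1, 2, 4, 15, 0, 14, 10, 8, 3, 11, 12, 6, 13, 7, 5]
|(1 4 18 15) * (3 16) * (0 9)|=4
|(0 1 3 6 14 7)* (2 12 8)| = 6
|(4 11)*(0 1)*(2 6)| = |(0 1)(2 6)(4 11)| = 2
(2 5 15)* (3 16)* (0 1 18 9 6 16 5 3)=(0 1 18 9 6 16)(2 3 5 15)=[1, 18, 3, 5, 4, 15, 16, 7, 8, 6, 10, 11, 12, 13, 14, 2, 0, 17, 9]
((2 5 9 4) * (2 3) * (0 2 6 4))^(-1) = (0 9 5 2)(3 4 6)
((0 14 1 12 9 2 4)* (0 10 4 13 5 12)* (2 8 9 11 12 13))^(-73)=(0 1 14)(4 10)(5 13)(8 9)(11 12)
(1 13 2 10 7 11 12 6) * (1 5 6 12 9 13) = (2 10 7 11 9 13)(5 6) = [0, 1, 10, 3, 4, 6, 5, 11, 8, 13, 7, 9, 12, 2]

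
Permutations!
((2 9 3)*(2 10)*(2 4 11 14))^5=((2 9 3 10 4 11 14))^5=(2 11 10 9 14 4 3)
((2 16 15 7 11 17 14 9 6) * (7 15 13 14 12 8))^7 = (2 16 13 14 9 6)(7 17 8 11 12)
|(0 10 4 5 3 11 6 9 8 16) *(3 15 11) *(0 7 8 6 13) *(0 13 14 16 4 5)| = 10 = |(0 10 5 15 11 14 16 7 8 4)(6 9)|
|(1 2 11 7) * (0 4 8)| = 12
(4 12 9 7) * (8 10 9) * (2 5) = (2 5)(4 12 8 10 9 7) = [0, 1, 5, 3, 12, 2, 6, 4, 10, 7, 9, 11, 8]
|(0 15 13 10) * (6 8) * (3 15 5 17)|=|(0 5 17 3 15 13 10)(6 8)|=14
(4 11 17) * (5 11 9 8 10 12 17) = (4 9 8 10 12 17)(5 11) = [0, 1, 2, 3, 9, 11, 6, 7, 10, 8, 12, 5, 17, 13, 14, 15, 16, 4]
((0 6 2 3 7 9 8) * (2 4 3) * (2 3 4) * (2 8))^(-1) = ((0 6 8)(2 3 7 9))^(-1) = (0 8 6)(2 9 7 3)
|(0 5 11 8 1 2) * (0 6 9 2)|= 15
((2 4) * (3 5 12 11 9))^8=((2 4)(3 5 12 11 9))^8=(3 11 5 9 12)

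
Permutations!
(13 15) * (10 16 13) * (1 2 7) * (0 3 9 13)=(0 3 9 13 15 10 16)(1 2 7)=[3, 2, 7, 9, 4, 5, 6, 1, 8, 13, 16, 11, 12, 15, 14, 10, 0]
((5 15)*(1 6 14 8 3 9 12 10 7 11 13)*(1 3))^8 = (15)(3 9 12 10 7 11 13)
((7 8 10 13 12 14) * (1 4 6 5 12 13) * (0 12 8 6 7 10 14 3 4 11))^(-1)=(0 11 1 10 14 8 5 6 7 4 3 12)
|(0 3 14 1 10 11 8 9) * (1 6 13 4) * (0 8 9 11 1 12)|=42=|(0 3 14 6 13 4 12)(1 10)(8 11 9)|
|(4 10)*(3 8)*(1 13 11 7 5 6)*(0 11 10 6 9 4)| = 10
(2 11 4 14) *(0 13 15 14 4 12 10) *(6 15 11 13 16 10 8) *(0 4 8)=(0 16 10 4 8 6 15 14 2 13 11 12)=[16, 1, 13, 3, 8, 5, 15, 7, 6, 9, 4, 12, 0, 11, 2, 14, 10]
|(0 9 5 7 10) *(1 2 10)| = 7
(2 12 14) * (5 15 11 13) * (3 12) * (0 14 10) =(0 14 2 3 12 10)(5 15 11 13) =[14, 1, 3, 12, 4, 15, 6, 7, 8, 9, 0, 13, 10, 5, 2, 11]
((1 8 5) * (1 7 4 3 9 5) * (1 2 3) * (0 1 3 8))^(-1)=(0 1)(2 8)(3 4 7 5 9)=((0 1)(2 8)(3 9 5 7 4))^(-1)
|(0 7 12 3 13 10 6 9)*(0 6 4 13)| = 12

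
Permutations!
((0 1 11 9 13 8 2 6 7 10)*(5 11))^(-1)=(0 10 7 6 2 8 13 9 11 5 1)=((0 1 5 11 9 13 8 2 6 7 10))^(-1)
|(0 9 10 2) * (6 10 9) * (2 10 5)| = 4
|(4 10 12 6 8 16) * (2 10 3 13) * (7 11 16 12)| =24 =|(2 10 7 11 16 4 3 13)(6 8 12)|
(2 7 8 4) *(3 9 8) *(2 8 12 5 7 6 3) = (2 6 3 9 12 5 7)(4 8) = [0, 1, 6, 9, 8, 7, 3, 2, 4, 12, 10, 11, 5]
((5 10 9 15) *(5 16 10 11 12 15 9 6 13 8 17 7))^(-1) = (5 7 17 8 13 6 10 16 15 12 11)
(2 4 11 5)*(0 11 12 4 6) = [11, 1, 6, 3, 12, 2, 0, 7, 8, 9, 10, 5, 4] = (0 11 5 2 6)(4 12)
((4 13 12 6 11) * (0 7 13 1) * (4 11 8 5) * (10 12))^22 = ((0 7 13 10 12 6 8 5 4 1))^22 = (0 13 12 8 4)(1 7 10 6 5)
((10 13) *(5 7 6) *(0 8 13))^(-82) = ((0 8 13 10)(5 7 6))^(-82) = (0 13)(5 6 7)(8 10)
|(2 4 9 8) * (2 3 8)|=|(2 4 9)(3 8)|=6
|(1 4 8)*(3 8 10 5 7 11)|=|(1 4 10 5 7 11 3 8)|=8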